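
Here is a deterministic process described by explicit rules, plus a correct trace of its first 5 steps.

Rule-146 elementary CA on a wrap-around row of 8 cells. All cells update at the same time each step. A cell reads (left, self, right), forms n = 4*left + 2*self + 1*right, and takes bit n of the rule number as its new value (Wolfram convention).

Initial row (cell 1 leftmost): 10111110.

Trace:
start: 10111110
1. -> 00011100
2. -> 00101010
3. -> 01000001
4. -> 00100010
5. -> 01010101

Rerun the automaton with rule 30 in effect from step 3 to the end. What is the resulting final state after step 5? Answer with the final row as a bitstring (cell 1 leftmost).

11111011

(re-executing steps 3..5 under rule 30; state before step 3: 00101010)
3. -> 01101011
4. -> 01001010
5. -> 11111011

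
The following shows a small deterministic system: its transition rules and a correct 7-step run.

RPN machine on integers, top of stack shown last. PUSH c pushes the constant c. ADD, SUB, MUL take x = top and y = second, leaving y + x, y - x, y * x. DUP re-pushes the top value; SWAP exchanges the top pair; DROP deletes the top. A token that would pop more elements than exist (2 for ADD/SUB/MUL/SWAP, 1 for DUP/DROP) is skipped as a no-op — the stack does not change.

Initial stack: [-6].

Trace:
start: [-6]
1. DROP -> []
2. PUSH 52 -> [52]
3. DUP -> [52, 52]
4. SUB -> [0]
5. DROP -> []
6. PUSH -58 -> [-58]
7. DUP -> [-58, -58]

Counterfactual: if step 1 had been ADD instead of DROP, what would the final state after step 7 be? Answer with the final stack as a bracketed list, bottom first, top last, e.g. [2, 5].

[-6, -58, -58]

(re-executing from step 1 with the substitution; state before step 1: [-6])
1. ADD -> [-6]
2. PUSH 52 -> [-6, 52]
3. DUP -> [-6, 52, 52]
4. SUB -> [-6, 0]
5. DROP -> [-6]
6. PUSH -58 -> [-6, -58]
7. DUP -> [-6, -58, -58]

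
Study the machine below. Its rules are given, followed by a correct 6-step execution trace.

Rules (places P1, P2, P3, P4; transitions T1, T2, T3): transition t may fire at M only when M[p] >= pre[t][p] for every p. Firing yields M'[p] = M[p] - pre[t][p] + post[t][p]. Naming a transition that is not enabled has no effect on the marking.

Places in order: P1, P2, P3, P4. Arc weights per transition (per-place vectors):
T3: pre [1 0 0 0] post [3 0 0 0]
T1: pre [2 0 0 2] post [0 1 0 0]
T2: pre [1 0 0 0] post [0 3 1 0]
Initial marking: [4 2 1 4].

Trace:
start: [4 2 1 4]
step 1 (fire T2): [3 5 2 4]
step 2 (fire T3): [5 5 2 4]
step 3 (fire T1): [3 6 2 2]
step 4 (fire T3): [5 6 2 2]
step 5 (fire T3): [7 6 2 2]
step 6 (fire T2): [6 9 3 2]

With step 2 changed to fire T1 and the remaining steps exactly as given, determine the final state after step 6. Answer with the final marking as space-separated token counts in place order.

4 9 3 2

(re-executing from step 2 with the substitution; state before step 2: [3 5 2 4])
step 2 (fire T1): [1 6 2 2]
step 3 (fire T1): [1 6 2 2]
step 4 (fire T3): [3 6 2 2]
step 5 (fire T3): [5 6 2 2]
step 6 (fire T2): [4 9 3 2]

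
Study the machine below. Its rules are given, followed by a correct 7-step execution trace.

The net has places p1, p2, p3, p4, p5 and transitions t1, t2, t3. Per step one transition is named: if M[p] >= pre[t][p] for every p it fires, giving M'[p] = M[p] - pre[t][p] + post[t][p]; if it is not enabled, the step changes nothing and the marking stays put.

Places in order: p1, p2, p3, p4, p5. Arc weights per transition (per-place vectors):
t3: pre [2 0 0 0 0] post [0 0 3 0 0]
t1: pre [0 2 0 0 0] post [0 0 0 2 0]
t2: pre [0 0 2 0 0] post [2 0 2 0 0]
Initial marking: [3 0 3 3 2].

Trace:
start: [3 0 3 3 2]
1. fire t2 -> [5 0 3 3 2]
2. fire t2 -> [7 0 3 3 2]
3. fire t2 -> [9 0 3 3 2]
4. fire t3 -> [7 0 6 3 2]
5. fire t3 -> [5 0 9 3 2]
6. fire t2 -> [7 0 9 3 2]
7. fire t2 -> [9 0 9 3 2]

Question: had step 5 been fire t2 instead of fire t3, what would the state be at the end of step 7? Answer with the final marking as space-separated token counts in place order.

13 0 6 3 2

(re-executing from step 5 with the substitution; state before step 5: [7 0 6 3 2])
5. fire t2 -> [9 0 6 3 2]
6. fire t2 -> [11 0 6 3 2]
7. fire t2 -> [13 0 6 3 2]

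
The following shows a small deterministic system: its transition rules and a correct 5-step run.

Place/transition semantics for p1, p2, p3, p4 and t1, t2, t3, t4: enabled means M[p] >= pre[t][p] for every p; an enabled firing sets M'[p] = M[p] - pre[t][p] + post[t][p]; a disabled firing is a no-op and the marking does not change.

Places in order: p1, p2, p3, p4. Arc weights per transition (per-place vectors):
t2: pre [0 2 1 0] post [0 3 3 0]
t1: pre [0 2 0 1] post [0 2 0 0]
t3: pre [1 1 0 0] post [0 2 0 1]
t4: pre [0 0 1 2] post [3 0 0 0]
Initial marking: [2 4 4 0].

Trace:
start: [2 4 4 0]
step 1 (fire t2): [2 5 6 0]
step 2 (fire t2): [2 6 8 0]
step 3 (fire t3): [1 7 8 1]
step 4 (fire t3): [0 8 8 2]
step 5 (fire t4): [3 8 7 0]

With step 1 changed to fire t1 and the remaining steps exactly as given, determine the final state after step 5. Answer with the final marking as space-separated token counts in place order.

3 7 5 0

(re-executing from step 1 with the substitution; state before step 1: [2 4 4 0])
step 1 (fire t1): [2 4 4 0]
step 2 (fire t2): [2 5 6 0]
step 3 (fire t3): [1 6 6 1]
step 4 (fire t3): [0 7 6 2]
step 5 (fire t4): [3 7 5 0]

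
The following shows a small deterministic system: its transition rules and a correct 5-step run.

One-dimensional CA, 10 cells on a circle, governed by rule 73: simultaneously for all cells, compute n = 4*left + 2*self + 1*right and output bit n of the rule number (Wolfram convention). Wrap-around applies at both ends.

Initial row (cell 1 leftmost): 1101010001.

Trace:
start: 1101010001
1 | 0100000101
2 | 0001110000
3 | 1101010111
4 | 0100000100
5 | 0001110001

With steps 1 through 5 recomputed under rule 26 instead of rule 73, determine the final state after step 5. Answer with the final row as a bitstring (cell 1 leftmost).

(re-executing steps 1..5 under rule 26; state before step 1: 1101010001)
1 | 0000001011
2 | 1000010010
3 | 0100101100
4 | 1011001010
5 | 0010110000

0010110000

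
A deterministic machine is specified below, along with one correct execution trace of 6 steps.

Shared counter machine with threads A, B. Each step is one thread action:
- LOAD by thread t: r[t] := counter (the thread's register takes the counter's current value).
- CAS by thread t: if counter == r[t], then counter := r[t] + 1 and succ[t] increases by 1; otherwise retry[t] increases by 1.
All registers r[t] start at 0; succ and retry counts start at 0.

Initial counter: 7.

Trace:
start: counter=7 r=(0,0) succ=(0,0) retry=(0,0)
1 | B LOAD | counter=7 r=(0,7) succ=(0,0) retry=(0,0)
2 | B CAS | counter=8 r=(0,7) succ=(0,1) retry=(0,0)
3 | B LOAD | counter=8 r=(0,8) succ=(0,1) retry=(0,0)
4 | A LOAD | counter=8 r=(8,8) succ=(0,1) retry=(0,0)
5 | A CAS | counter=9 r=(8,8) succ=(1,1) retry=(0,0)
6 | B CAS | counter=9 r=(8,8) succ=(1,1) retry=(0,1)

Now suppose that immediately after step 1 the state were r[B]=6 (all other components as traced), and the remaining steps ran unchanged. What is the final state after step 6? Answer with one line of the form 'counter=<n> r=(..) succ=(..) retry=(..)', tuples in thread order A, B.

state after step 1 := counter=7 r=(0,6) succ=(0,0) retry=(0,0)
2 | B CAS | counter=7 r=(0,6) succ=(0,0) retry=(0,1)
3 | B LOAD | counter=7 r=(0,7) succ=(0,0) retry=(0,1)
4 | A LOAD | counter=7 r=(7,7) succ=(0,0) retry=(0,1)
5 | A CAS | counter=8 r=(7,7) succ=(1,0) retry=(0,1)
6 | B CAS | counter=8 r=(7,7) succ=(1,0) retry=(0,2)

counter=8 r=(7,7) succ=(1,0) retry=(0,2)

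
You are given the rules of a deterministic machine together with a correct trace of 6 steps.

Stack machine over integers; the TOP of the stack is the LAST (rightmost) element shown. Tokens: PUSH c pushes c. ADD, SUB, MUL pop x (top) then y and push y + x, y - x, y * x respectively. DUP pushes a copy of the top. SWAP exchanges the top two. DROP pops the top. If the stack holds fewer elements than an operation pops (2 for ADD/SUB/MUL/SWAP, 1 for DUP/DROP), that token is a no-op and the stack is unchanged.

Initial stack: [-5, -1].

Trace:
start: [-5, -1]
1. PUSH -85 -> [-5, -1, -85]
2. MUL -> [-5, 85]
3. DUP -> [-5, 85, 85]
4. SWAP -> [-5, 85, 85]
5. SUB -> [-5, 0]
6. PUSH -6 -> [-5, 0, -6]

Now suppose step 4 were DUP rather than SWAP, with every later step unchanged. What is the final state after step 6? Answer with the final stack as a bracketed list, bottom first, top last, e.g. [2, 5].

(re-executing from step 4 with the substitution; state before step 4: [-5, 85, 85])
4. DUP -> [-5, 85, 85, 85]
5. SUB -> [-5, 85, 0]
6. PUSH -6 -> [-5, 85, 0, -6]

[-5, 85, 0, -6]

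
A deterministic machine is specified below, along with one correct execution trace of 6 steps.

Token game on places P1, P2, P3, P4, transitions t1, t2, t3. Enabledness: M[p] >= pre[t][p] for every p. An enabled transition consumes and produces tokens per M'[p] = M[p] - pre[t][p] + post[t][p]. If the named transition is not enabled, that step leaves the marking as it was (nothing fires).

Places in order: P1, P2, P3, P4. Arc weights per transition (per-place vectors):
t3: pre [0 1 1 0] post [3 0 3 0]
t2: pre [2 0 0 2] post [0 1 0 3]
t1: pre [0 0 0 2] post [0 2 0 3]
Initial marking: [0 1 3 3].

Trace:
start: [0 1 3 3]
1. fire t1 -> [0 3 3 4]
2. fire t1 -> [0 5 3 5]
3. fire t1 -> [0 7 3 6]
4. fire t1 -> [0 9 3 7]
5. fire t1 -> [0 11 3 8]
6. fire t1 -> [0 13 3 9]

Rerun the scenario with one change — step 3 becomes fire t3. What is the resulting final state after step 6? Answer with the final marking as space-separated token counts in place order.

(re-executing from step 3 with the substitution; state before step 3: [0 5 3 5])
3. fire t3 -> [3 4 5 5]
4. fire t1 -> [3 6 5 6]
5. fire t1 -> [3 8 5 7]
6. fire t1 -> [3 10 5 8]

3 10 5 8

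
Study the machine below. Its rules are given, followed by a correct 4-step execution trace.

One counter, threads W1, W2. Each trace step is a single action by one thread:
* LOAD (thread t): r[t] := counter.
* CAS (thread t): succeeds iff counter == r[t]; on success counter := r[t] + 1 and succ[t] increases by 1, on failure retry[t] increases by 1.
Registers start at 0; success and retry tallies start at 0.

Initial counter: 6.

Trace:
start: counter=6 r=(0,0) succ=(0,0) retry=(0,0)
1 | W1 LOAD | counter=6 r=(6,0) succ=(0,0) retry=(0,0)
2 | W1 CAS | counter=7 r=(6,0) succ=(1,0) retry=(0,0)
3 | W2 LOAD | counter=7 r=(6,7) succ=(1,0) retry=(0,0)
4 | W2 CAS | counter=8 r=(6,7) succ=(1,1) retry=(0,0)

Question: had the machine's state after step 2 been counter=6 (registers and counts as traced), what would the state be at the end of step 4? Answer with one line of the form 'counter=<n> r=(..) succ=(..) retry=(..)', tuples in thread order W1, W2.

state after step 2 := counter=6 r=(6,0) succ=(1,0) retry=(0,0)
3 | W2 LOAD | counter=6 r=(6,6) succ=(1,0) retry=(0,0)
4 | W2 CAS | counter=7 r=(6,6) succ=(1,1) retry=(0,0)

counter=7 r=(6,6) succ=(1,1) retry=(0,0)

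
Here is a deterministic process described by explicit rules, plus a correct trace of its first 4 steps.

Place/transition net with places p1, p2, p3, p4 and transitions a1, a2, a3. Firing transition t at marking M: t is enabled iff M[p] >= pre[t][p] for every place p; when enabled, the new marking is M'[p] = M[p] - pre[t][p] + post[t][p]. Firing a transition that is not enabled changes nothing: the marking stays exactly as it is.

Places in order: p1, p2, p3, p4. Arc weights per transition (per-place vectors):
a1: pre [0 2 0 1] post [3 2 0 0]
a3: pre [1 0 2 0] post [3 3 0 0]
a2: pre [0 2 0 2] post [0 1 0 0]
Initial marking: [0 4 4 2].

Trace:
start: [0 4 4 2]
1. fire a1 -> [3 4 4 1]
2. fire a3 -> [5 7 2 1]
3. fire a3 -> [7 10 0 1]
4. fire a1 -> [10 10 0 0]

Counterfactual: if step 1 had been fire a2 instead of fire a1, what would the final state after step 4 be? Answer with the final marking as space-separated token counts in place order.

0 3 4 0

(re-executing from step 1 with the substitution; state before step 1: [0 4 4 2])
1. fire a2 -> [0 3 4 0]
2. fire a3 -> [0 3 4 0]
3. fire a3 -> [0 3 4 0]
4. fire a1 -> [0 3 4 0]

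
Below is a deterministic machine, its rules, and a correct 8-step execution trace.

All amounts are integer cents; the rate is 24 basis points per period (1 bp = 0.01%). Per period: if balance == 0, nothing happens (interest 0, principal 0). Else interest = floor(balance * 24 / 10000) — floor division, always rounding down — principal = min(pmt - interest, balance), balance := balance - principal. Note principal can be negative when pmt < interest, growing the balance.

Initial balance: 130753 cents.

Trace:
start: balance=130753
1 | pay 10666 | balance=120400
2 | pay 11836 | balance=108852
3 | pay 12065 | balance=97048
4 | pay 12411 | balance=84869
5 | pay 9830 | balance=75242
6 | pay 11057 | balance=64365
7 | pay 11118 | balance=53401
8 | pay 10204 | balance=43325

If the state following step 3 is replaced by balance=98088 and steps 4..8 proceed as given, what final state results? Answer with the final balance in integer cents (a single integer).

44378

state after step 3 := balance=98088
4 | pay 12411 | balance=85912
5 | pay 9830 | balance=76288
6 | pay 11057 | balance=65414
7 | pay 11118 | balance=54452
8 | pay 10204 | balance=44378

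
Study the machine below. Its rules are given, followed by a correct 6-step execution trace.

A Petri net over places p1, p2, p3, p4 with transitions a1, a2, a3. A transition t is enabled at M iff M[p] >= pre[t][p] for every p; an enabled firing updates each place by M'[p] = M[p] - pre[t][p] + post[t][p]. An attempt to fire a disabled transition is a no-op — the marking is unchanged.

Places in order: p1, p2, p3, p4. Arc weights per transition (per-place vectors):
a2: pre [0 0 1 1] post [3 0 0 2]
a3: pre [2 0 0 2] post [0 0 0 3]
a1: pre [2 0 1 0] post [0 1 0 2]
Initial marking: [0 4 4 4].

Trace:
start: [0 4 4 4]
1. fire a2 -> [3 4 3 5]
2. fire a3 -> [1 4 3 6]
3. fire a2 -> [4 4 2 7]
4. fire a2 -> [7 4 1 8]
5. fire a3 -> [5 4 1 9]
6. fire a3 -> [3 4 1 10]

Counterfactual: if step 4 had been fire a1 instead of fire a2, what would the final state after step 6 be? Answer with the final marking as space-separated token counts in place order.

0 5 1 10

(re-executing from step 4 with the substitution; state before step 4: [4 4 2 7])
4. fire a1 -> [2 5 1 9]
5. fire a3 -> [0 5 1 10]
6. fire a3 -> [0 5 1 10]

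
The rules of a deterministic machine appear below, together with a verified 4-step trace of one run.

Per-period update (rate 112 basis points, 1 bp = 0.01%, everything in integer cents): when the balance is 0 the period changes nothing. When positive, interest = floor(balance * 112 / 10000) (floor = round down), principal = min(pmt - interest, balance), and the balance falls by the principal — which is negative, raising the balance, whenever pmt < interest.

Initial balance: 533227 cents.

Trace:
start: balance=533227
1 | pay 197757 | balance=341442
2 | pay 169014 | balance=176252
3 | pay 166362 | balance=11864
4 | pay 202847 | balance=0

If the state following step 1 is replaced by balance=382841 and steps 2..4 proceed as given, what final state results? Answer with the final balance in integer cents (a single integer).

state after step 1 := balance=382841
2 | pay 169014 | balance=218114
3 | pay 166362 | balance=54194
4 | pay 202847 | balance=0

0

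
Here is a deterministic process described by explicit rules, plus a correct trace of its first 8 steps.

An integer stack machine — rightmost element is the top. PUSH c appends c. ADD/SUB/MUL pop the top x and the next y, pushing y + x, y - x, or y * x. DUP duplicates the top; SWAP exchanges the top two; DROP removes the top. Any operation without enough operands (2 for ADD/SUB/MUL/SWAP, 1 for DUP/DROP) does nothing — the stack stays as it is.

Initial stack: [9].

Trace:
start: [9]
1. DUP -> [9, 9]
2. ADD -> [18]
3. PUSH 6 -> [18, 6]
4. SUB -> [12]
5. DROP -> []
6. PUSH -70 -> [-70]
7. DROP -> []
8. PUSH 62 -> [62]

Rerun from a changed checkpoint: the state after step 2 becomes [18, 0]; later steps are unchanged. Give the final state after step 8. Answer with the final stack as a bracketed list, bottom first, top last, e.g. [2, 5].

state after step 2 := [18, 0]
3. PUSH 6 -> [18, 0, 6]
4. SUB -> [18, -6]
5. DROP -> [18]
6. PUSH -70 -> [18, -70]
7. DROP -> [18]
8. PUSH 62 -> [18, 62]

[18, 62]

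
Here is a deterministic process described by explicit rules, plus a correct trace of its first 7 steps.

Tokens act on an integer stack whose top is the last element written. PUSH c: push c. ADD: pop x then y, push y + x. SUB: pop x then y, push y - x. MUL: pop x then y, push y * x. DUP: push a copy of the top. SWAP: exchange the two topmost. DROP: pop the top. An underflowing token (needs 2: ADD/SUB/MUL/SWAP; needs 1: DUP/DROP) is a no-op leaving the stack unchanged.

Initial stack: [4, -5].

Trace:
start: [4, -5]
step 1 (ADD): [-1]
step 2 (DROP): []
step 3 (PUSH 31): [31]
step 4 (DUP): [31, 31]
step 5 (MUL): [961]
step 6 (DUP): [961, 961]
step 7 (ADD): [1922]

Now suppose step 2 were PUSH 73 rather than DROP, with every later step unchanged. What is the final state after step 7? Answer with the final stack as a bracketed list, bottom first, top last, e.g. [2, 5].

(re-executing from step 2 with the substitution; state before step 2: [-1])
step 2 (PUSH 73): [-1, 73]
step 3 (PUSH 31): [-1, 73, 31]
step 4 (DUP): [-1, 73, 31, 31]
step 5 (MUL): [-1, 73, 961]
step 6 (DUP): [-1, 73, 961, 961]
step 7 (ADD): [-1, 73, 1922]

[-1, 73, 1922]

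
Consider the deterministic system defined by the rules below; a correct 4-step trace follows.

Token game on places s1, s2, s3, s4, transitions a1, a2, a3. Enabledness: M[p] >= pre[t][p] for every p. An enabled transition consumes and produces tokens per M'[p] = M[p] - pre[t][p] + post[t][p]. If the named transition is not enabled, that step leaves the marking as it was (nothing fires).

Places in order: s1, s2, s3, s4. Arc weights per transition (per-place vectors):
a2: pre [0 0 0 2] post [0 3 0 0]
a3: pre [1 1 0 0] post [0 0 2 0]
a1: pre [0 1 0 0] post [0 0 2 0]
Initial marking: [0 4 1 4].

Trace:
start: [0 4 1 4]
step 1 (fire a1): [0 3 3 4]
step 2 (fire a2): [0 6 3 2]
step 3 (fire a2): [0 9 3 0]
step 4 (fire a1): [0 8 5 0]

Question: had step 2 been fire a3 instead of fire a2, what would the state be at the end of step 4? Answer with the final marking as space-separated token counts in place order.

(re-executing from step 2 with the substitution; state before step 2: [0 3 3 4])
step 2 (fire a3): [0 3 3 4]
step 3 (fire a2): [0 6 3 2]
step 4 (fire a1): [0 5 5 2]

0 5 5 2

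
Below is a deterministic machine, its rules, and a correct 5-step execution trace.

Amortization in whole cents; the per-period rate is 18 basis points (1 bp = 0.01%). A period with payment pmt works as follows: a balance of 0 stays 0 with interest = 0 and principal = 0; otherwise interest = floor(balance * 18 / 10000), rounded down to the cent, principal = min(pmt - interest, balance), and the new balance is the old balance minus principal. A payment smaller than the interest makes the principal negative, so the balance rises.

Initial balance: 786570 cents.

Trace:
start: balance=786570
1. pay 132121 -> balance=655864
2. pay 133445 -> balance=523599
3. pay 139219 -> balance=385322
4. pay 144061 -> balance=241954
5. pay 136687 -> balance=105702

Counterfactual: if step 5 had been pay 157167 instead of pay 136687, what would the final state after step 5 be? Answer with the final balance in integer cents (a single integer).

85222

(re-executing from step 5 with the substitution; state before step 5: balance=241954)
5. pay 157167 -> balance=85222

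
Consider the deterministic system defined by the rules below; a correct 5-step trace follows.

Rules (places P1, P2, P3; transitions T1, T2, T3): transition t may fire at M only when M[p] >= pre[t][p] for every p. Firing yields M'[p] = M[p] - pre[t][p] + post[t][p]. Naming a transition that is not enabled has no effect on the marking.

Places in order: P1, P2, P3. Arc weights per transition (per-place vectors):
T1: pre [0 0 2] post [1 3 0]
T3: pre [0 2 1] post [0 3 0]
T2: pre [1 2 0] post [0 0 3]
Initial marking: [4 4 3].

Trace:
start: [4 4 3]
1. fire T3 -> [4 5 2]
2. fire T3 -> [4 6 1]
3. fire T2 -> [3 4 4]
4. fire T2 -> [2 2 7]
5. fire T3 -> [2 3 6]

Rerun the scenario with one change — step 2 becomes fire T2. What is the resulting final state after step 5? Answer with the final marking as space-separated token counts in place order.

(re-executing from step 2 with the substitution; state before step 2: [4 5 2])
2. fire T2 -> [3 3 5]
3. fire T2 -> [2 1 8]
4. fire T2 -> [2 1 8]
5. fire T3 -> [2 1 8]

2 1 8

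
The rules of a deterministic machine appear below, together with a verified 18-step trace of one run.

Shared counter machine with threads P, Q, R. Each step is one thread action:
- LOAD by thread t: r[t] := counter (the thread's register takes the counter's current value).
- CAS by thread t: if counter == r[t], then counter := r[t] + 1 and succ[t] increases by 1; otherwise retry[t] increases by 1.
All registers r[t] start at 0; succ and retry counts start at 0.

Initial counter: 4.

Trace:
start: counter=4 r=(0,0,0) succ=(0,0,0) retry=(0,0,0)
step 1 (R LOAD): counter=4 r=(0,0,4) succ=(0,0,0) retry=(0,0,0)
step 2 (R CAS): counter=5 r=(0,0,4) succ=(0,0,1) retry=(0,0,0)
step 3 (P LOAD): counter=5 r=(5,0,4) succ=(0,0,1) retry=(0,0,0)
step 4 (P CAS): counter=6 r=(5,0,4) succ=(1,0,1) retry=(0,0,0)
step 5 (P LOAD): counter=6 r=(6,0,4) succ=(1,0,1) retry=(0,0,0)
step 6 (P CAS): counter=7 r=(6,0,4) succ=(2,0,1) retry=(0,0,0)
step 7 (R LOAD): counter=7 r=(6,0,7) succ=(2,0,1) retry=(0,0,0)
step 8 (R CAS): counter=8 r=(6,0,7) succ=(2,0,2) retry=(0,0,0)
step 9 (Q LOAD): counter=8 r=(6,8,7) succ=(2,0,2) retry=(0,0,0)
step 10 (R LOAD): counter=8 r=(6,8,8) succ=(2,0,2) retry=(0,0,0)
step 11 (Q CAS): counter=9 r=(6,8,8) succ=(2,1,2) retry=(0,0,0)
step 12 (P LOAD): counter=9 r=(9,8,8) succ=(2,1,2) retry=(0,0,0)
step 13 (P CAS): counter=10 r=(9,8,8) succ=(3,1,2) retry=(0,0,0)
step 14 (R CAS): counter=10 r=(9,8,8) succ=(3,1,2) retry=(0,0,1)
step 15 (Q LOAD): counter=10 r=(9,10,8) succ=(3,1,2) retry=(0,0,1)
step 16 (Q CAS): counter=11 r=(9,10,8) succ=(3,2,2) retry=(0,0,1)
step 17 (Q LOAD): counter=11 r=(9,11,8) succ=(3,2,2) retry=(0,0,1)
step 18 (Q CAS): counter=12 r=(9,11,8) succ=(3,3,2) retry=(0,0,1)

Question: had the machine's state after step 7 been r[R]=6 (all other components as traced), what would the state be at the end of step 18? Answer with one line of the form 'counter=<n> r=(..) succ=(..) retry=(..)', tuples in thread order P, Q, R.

state after step 7 := counter=7 r=(6,0,6) succ=(2,0,1) retry=(0,0,0)
step 8 (R CAS): counter=7 r=(6,0,6) succ=(2,0,1) retry=(0,0,1)
step 9 (Q LOAD): counter=7 r=(6,7,6) succ=(2,0,1) retry=(0,0,1)
step 10 (R LOAD): counter=7 r=(6,7,7) succ=(2,0,1) retry=(0,0,1)
step 11 (Q CAS): counter=8 r=(6,7,7) succ=(2,1,1) retry=(0,0,1)
step 12 (P LOAD): counter=8 r=(8,7,7) succ=(2,1,1) retry=(0,0,1)
step 13 (P CAS): counter=9 r=(8,7,7) succ=(3,1,1) retry=(0,0,1)
step 14 (R CAS): counter=9 r=(8,7,7) succ=(3,1,1) retry=(0,0,2)
step 15 (Q LOAD): counter=9 r=(8,9,7) succ=(3,1,1) retry=(0,0,2)
step 16 (Q CAS): counter=10 r=(8,9,7) succ=(3,2,1) retry=(0,0,2)
step 17 (Q LOAD): counter=10 r=(8,10,7) succ=(3,2,1) retry=(0,0,2)
step 18 (Q CAS): counter=11 r=(8,10,7) succ=(3,3,1) retry=(0,0,2)

counter=11 r=(8,10,7) succ=(3,3,1) retry=(0,0,2)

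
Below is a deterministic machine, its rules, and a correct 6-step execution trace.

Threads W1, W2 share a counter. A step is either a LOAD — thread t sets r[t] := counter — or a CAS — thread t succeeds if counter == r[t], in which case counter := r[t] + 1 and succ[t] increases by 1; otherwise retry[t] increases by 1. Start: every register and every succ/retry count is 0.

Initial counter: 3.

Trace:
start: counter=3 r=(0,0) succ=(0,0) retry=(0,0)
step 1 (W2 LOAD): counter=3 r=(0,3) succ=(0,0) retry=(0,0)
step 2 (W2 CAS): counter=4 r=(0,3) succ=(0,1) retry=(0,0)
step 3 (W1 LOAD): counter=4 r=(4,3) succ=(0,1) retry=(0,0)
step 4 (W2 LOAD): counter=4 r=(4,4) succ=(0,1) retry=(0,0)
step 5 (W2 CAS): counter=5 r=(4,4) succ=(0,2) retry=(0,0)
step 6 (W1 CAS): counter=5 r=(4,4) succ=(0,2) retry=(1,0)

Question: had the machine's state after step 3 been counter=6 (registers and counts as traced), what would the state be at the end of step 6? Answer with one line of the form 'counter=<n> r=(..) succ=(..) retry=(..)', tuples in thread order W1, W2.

state after step 3 := counter=6 r=(4,3) succ=(0,1) retry=(0,0)
step 4 (W2 LOAD): counter=6 r=(4,6) succ=(0,1) retry=(0,0)
step 5 (W2 CAS): counter=7 r=(4,6) succ=(0,2) retry=(0,0)
step 6 (W1 CAS): counter=7 r=(4,6) succ=(0,2) retry=(1,0)

counter=7 r=(4,6) succ=(0,2) retry=(1,0)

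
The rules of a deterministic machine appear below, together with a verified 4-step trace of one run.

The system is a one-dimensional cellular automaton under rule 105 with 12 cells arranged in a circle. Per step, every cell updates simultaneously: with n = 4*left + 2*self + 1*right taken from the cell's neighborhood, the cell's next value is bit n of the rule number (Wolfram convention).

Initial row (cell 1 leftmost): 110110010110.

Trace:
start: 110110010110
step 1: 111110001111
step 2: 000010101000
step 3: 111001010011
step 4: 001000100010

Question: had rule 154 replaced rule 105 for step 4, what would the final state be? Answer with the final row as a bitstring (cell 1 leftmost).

(re-executing step 4 under rule 154; state before step 4: 111001010011)
step 4: 110110001111

110110001111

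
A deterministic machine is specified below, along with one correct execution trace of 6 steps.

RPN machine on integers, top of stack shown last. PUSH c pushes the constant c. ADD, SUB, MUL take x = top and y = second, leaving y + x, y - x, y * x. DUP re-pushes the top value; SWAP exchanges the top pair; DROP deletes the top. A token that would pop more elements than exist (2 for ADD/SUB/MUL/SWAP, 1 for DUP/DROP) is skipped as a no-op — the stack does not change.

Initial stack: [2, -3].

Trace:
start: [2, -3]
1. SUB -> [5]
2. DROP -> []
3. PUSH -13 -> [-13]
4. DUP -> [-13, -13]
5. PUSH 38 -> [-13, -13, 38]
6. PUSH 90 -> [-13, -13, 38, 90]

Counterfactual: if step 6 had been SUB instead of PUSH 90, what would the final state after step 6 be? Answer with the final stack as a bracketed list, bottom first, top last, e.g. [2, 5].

(re-executing from step 6 with the substitution; state before step 6: [-13, -13, 38])
6. SUB -> [-13, -51]

[-13, -51]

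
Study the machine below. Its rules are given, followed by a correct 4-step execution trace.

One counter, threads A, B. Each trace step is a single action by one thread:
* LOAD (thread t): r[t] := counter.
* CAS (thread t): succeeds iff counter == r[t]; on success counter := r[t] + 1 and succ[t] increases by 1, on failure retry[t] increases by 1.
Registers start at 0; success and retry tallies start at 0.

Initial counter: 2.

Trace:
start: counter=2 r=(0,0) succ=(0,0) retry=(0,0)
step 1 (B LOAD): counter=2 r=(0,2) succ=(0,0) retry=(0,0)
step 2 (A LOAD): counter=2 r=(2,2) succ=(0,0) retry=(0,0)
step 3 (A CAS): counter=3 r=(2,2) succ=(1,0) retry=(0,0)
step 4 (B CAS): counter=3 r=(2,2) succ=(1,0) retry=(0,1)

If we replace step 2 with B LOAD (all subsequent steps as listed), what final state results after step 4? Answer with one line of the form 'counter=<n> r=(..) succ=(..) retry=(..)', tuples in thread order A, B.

(re-executing from step 2 with the substitution; state before step 2: counter=2 r=(0,2) succ=(0,0) retry=(0,0))
step 2 (B LOAD): counter=2 r=(0,2) succ=(0,0) retry=(0,0)
step 3 (A CAS): counter=2 r=(0,2) succ=(0,0) retry=(1,0)
step 4 (B CAS): counter=3 r=(0,2) succ=(0,1) retry=(1,0)

counter=3 r=(0,2) succ=(0,1) retry=(1,0)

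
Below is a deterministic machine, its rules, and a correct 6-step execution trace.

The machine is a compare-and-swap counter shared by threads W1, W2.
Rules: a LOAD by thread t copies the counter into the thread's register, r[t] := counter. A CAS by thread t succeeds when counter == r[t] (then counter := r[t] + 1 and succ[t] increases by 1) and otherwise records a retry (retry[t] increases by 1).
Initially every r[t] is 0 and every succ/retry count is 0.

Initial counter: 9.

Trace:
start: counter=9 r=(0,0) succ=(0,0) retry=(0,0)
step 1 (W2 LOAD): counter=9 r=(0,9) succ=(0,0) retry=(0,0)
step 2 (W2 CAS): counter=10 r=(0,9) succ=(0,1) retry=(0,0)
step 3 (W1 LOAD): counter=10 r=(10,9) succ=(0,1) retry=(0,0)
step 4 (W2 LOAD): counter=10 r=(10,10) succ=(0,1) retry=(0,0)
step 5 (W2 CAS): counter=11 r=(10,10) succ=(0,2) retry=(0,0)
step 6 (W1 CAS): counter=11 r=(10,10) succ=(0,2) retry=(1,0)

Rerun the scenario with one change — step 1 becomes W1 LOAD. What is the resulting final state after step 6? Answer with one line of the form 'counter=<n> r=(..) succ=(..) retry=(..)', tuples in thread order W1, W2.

(re-executing from step 1 with the substitution; state before step 1: counter=9 r=(0,0) succ=(0,0) retry=(0,0))
step 1 (W1 LOAD): counter=9 r=(9,0) succ=(0,0) retry=(0,0)
step 2 (W2 CAS): counter=9 r=(9,0) succ=(0,0) retry=(0,1)
step 3 (W1 LOAD): counter=9 r=(9,0) succ=(0,0) retry=(0,1)
step 4 (W2 LOAD): counter=9 r=(9,9) succ=(0,0) retry=(0,1)
step 5 (W2 CAS): counter=10 r=(9,9) succ=(0,1) retry=(0,1)
step 6 (W1 CAS): counter=10 r=(9,9) succ=(0,1) retry=(1,1)

counter=10 r=(9,9) succ=(0,1) retry=(1,1)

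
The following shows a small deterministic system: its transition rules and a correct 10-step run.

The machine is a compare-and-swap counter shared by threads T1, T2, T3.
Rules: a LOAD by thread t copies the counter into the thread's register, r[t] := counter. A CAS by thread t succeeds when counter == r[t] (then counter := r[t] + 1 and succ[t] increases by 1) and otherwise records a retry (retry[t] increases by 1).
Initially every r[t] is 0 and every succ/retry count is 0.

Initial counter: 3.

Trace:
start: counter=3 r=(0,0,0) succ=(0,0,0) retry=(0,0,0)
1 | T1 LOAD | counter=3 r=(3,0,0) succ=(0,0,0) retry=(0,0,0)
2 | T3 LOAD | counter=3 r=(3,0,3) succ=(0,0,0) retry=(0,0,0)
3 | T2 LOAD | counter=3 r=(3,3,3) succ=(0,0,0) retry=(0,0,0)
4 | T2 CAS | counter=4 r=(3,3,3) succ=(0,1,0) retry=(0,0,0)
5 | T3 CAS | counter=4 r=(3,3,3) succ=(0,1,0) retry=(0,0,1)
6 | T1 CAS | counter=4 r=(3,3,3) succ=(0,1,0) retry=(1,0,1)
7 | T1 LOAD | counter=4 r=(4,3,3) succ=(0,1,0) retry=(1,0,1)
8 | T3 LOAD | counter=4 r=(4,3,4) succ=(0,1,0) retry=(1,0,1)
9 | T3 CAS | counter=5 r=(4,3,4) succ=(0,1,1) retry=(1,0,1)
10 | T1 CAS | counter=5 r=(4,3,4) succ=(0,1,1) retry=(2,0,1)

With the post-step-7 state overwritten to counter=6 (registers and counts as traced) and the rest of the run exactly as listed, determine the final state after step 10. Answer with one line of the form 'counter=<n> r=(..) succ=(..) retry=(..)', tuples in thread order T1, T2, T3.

state after step 7 := counter=6 r=(4,3,3) succ=(0,1,0) retry=(1,0,1)
8 | T3 LOAD | counter=6 r=(4,3,6) succ=(0,1,0) retry=(1,0,1)
9 | T3 CAS | counter=7 r=(4,3,6) succ=(0,1,1) retry=(1,0,1)
10 | T1 CAS | counter=7 r=(4,3,6) succ=(0,1,1) retry=(2,0,1)

counter=7 r=(4,3,6) succ=(0,1,1) retry=(2,0,1)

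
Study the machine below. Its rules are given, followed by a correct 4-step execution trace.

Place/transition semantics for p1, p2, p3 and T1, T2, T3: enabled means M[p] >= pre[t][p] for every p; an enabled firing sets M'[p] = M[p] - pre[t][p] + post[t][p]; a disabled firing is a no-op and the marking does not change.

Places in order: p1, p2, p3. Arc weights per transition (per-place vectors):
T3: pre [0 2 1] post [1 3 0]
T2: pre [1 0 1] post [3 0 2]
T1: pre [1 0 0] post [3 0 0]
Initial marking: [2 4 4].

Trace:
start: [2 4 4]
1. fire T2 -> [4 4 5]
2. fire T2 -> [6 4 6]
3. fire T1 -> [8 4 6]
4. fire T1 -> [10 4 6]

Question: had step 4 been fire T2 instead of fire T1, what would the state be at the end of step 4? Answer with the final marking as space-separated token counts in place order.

(re-executing from step 4 with the substitution; state before step 4: [8 4 6])
4. fire T2 -> [10 4 7]

10 4 7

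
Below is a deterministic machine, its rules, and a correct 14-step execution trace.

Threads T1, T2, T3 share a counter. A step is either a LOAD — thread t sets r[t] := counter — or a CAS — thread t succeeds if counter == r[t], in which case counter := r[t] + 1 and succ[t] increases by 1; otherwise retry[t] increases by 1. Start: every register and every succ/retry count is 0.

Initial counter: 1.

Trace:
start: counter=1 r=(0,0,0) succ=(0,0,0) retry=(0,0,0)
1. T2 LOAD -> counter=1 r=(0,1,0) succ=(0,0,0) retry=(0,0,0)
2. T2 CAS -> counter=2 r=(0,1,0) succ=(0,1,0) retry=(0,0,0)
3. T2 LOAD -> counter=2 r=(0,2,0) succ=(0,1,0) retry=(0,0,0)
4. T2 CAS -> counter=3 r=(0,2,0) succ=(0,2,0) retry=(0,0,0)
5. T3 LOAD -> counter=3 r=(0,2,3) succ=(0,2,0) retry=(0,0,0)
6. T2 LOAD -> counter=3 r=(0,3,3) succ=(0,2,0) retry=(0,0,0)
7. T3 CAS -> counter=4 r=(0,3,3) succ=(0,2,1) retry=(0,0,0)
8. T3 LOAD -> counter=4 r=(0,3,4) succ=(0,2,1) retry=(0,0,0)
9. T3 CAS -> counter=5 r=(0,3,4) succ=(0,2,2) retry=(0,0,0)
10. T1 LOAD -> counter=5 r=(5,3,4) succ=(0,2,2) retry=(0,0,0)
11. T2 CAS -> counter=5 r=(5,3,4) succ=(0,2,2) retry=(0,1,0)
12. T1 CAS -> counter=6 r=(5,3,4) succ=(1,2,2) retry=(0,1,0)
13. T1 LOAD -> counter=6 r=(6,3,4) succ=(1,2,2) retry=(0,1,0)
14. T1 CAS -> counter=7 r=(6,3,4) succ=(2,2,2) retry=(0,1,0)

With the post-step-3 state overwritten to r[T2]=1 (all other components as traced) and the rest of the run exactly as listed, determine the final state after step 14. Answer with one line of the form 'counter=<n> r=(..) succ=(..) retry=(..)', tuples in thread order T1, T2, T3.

state after step 3 := counter=2 r=(0,1,0) succ=(0,1,0) retry=(0,0,0)
4. T2 CAS -> counter=2 r=(0,1,0) succ=(0,1,0) retry=(0,1,0)
5. T3 LOAD -> counter=2 r=(0,1,2) succ=(0,1,0) retry=(0,1,0)
6. T2 LOAD -> counter=2 r=(0,2,2) succ=(0,1,0) retry=(0,1,0)
7. T3 CAS -> counter=3 r=(0,2,2) succ=(0,1,1) retry=(0,1,0)
8. T3 LOAD -> counter=3 r=(0,2,3) succ=(0,1,1) retry=(0,1,0)
9. T3 CAS -> counter=4 r=(0,2,3) succ=(0,1,2) retry=(0,1,0)
10. T1 LOAD -> counter=4 r=(4,2,3) succ=(0,1,2) retry=(0,1,0)
11. T2 CAS -> counter=4 r=(4,2,3) succ=(0,1,2) retry=(0,2,0)
12. T1 CAS -> counter=5 r=(4,2,3) succ=(1,1,2) retry=(0,2,0)
13. T1 LOAD -> counter=5 r=(5,2,3) succ=(1,1,2) retry=(0,2,0)
14. T1 CAS -> counter=6 r=(5,2,3) succ=(2,1,2) retry=(0,2,0)

counter=6 r=(5,2,3) succ=(2,1,2) retry=(0,2,0)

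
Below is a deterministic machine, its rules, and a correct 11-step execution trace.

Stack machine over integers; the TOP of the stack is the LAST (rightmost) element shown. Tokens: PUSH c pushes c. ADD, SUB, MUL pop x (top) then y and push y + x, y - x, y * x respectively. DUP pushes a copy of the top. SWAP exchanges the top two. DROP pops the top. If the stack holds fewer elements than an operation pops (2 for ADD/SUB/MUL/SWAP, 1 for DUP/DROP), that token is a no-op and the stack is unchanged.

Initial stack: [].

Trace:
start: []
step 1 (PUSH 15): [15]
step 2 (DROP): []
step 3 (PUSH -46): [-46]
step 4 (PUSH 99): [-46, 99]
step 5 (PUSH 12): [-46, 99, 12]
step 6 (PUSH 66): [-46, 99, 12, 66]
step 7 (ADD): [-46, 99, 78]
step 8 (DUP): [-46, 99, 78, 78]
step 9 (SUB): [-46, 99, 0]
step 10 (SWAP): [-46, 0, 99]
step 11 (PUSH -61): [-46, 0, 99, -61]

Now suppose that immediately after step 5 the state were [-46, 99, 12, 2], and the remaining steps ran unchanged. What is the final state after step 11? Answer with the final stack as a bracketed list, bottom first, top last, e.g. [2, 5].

state after step 5 := [-46, 99, 12, 2]
step 6 (PUSH 66): [-46, 99, 12, 2, 66]
step 7 (ADD): [-46, 99, 12, 68]
step 8 (DUP): [-46, 99, 12, 68, 68]
step 9 (SUB): [-46, 99, 12, 0]
step 10 (SWAP): [-46, 99, 0, 12]
step 11 (PUSH -61): [-46, 99, 0, 12, -61]

[-46, 99, 0, 12, -61]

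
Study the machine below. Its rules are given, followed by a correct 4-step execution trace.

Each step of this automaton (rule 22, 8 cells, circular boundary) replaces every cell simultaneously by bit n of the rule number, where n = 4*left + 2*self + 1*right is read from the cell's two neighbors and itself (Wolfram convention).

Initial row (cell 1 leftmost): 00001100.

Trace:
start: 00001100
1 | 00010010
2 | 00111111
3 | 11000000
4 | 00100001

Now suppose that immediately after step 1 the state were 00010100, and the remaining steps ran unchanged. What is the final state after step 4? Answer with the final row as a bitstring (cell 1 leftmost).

01100011

state after step 1 := 00010100
2 | 00110110
3 | 01000001
4 | 01100011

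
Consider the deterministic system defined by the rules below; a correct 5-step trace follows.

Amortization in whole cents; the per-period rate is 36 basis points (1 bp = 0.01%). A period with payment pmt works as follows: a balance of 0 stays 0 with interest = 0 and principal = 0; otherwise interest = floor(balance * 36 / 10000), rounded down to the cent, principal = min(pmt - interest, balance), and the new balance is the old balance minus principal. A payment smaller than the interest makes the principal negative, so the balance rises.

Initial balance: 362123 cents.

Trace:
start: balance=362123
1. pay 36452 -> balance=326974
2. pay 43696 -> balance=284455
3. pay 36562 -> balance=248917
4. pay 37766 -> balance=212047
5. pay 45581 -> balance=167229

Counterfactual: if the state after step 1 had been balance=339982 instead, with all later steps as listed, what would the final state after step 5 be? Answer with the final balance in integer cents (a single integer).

180424

state after step 1 := balance=339982
2. pay 43696 -> balance=297509
3. pay 36562 -> balance=262018
4. pay 37766 -> balance=225195
5. pay 45581 -> balance=180424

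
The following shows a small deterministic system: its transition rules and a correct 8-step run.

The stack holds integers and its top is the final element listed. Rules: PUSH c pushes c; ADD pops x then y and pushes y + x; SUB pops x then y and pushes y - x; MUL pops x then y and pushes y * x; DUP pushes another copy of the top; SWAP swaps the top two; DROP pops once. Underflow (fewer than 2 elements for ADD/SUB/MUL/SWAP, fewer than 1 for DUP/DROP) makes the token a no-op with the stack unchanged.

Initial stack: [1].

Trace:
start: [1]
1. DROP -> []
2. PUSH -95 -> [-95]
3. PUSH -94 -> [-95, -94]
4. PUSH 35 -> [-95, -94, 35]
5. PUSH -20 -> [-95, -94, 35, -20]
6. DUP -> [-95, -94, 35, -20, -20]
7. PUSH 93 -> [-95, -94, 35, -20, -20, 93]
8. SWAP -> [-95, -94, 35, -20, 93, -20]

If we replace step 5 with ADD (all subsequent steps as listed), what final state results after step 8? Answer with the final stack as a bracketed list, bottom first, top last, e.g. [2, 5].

(re-executing from step 5 with the substitution; state before step 5: [-95, -94, 35])
5. ADD -> [-95, -59]
6. DUP -> [-95, -59, -59]
7. PUSH 93 -> [-95, -59, -59, 93]
8. SWAP -> [-95, -59, 93, -59]

[-95, -59, 93, -59]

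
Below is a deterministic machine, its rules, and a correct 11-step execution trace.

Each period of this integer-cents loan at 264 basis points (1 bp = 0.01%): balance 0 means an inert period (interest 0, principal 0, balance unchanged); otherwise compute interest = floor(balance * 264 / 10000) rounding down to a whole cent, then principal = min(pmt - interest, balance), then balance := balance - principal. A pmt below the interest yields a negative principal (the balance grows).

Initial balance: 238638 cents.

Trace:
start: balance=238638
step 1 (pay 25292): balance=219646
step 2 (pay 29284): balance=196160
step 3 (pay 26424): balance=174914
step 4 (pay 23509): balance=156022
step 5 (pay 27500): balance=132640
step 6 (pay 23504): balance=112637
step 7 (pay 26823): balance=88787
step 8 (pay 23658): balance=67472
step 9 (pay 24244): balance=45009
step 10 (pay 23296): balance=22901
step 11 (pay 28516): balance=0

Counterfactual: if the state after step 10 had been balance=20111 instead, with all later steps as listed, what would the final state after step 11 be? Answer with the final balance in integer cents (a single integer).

state after step 10 := balance=20111
step 11 (pay 28516): balance=0

0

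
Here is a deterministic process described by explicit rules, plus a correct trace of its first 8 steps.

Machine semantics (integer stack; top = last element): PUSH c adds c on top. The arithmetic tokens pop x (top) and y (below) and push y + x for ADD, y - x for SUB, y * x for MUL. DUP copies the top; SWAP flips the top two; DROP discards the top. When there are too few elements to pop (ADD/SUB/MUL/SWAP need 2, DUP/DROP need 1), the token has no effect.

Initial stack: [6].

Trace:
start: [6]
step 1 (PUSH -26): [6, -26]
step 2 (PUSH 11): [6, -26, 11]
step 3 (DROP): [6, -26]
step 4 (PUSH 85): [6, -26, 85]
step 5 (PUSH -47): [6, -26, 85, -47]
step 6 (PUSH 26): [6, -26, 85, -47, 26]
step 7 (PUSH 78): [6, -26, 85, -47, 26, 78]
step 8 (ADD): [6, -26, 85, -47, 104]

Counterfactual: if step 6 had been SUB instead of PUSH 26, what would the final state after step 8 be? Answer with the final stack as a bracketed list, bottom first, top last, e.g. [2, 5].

(re-executing from step 6 with the substitution; state before step 6: [6, -26, 85, -47])
step 6 (SUB): [6, -26, 132]
step 7 (PUSH 78): [6, -26, 132, 78]
step 8 (ADD): [6, -26, 210]

[6, -26, 210]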